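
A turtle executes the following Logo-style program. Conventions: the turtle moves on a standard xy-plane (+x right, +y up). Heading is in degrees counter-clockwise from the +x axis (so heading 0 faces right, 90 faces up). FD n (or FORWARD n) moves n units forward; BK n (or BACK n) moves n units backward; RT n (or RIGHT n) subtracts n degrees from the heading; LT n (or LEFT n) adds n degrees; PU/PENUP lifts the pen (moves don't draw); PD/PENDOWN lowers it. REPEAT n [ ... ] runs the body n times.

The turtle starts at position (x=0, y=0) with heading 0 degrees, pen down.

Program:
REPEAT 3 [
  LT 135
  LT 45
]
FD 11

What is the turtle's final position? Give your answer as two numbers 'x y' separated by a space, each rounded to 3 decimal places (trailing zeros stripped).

Answer: -11 0

Derivation:
Executing turtle program step by step:
Start: pos=(0,0), heading=0, pen down
REPEAT 3 [
  -- iteration 1/3 --
  LT 135: heading 0 -> 135
  LT 45: heading 135 -> 180
  -- iteration 2/3 --
  LT 135: heading 180 -> 315
  LT 45: heading 315 -> 0
  -- iteration 3/3 --
  LT 135: heading 0 -> 135
  LT 45: heading 135 -> 180
]
FD 11: (0,0) -> (-11,0) [heading=180, draw]
Final: pos=(-11,0), heading=180, 1 segment(s) drawn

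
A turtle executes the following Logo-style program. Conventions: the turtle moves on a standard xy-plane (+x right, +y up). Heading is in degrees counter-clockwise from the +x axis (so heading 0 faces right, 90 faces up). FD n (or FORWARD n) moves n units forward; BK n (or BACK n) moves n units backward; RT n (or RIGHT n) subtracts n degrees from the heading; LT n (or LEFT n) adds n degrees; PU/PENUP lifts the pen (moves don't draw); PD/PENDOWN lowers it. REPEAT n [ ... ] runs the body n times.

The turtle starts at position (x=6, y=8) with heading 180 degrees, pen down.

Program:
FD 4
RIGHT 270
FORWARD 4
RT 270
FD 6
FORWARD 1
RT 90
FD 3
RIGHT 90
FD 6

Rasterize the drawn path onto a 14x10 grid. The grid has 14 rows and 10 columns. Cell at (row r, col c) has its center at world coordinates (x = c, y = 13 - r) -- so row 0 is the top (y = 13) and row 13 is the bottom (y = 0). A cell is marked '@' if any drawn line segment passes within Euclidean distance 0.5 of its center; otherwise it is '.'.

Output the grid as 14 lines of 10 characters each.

Segment 0: (6,8) -> (2,8)
Segment 1: (2,8) -> (2,4)
Segment 2: (2,4) -> (8,4)
Segment 3: (8,4) -> (9,4)
Segment 4: (9,4) -> (9,1)
Segment 5: (9,1) -> (3,1)

Answer: ..........
..........
..........
..........
..........
..@@@@@...
..@.......
..@.......
..@.......
..@@@@@@@@
.........@
.........@
...@@@@@@@
..........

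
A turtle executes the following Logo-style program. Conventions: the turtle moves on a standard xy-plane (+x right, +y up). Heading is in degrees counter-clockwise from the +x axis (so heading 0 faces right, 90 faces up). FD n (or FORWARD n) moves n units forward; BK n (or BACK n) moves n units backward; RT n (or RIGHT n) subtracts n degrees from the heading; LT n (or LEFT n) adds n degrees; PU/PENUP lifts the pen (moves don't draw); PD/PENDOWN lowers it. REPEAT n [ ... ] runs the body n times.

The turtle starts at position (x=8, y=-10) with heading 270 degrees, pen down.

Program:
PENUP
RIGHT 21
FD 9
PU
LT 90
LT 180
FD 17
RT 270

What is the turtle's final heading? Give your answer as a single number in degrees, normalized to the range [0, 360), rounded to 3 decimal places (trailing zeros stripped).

Answer: 249

Derivation:
Executing turtle program step by step:
Start: pos=(8,-10), heading=270, pen down
PU: pen up
RT 21: heading 270 -> 249
FD 9: (8,-10) -> (4.775,-18.402) [heading=249, move]
PU: pen up
LT 90: heading 249 -> 339
LT 180: heading 339 -> 159
FD 17: (4.775,-18.402) -> (-11.096,-12.31) [heading=159, move]
RT 270: heading 159 -> 249
Final: pos=(-11.096,-12.31), heading=249, 0 segment(s) drawn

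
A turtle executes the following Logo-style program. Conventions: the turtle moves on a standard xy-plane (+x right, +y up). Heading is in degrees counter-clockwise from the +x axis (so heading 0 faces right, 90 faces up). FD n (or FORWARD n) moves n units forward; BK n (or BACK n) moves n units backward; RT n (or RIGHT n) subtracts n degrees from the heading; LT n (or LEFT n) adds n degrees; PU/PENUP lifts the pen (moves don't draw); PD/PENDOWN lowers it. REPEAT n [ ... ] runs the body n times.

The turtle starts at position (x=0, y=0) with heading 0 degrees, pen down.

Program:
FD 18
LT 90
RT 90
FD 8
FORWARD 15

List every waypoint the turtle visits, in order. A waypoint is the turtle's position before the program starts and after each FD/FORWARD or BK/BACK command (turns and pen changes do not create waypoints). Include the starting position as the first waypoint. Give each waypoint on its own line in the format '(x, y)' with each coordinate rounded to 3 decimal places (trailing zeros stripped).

Executing turtle program step by step:
Start: pos=(0,0), heading=0, pen down
FD 18: (0,0) -> (18,0) [heading=0, draw]
LT 90: heading 0 -> 90
RT 90: heading 90 -> 0
FD 8: (18,0) -> (26,0) [heading=0, draw]
FD 15: (26,0) -> (41,0) [heading=0, draw]
Final: pos=(41,0), heading=0, 3 segment(s) drawn
Waypoints (4 total):
(0, 0)
(18, 0)
(26, 0)
(41, 0)

Answer: (0, 0)
(18, 0)
(26, 0)
(41, 0)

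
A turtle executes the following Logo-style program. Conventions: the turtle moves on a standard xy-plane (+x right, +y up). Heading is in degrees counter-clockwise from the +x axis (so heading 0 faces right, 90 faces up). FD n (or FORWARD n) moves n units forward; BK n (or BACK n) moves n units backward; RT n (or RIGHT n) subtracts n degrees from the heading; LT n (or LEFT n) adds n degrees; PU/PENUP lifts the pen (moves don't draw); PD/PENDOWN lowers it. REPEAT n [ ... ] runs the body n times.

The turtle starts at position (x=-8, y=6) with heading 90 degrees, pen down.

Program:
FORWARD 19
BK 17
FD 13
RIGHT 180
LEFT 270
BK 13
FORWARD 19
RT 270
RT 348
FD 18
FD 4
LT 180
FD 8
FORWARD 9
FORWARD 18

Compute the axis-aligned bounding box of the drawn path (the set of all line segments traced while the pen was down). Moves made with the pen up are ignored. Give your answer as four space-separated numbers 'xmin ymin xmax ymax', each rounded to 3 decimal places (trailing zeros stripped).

Executing turtle program step by step:
Start: pos=(-8,6), heading=90, pen down
FD 19: (-8,6) -> (-8,25) [heading=90, draw]
BK 17: (-8,25) -> (-8,8) [heading=90, draw]
FD 13: (-8,8) -> (-8,21) [heading=90, draw]
RT 180: heading 90 -> 270
LT 270: heading 270 -> 180
BK 13: (-8,21) -> (5,21) [heading=180, draw]
FD 19: (5,21) -> (-14,21) [heading=180, draw]
RT 270: heading 180 -> 270
RT 348: heading 270 -> 282
FD 18: (-14,21) -> (-10.258,3.393) [heading=282, draw]
FD 4: (-10.258,3.393) -> (-9.426,-0.519) [heading=282, draw]
LT 180: heading 282 -> 102
FD 8: (-9.426,-0.519) -> (-11.089,7.306) [heading=102, draw]
FD 9: (-11.089,7.306) -> (-12.96,16.109) [heading=102, draw]
FD 18: (-12.96,16.109) -> (-16.703,33.716) [heading=102, draw]
Final: pos=(-16.703,33.716), heading=102, 10 segment(s) drawn

Segment endpoints: x in {-16.703, -14, -12.96, -11.089, -10.258, -9.426, -8, -8, 5}, y in {-0.519, 3.393, 6, 7.306, 8, 16.109, 21, 21, 25, 33.716}
xmin=-16.703, ymin=-0.519, xmax=5, ymax=33.716

Answer: -16.703 -0.519 5 33.716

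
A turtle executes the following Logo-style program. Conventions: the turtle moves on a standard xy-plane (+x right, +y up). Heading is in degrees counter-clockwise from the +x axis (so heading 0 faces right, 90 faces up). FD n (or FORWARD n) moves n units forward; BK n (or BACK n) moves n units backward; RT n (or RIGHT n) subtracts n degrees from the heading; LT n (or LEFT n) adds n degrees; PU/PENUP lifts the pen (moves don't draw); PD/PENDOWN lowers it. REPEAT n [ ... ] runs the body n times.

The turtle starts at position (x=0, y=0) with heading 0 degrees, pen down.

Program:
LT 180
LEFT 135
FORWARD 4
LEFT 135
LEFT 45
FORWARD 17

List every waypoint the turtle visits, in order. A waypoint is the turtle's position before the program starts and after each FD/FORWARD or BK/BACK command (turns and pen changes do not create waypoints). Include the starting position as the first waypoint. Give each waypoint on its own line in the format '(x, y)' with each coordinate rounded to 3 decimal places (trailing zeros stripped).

Answer: (0, 0)
(2.828, -2.828)
(-9.192, 9.192)

Derivation:
Executing turtle program step by step:
Start: pos=(0,0), heading=0, pen down
LT 180: heading 0 -> 180
LT 135: heading 180 -> 315
FD 4: (0,0) -> (2.828,-2.828) [heading=315, draw]
LT 135: heading 315 -> 90
LT 45: heading 90 -> 135
FD 17: (2.828,-2.828) -> (-9.192,9.192) [heading=135, draw]
Final: pos=(-9.192,9.192), heading=135, 2 segment(s) drawn
Waypoints (3 total):
(0, 0)
(2.828, -2.828)
(-9.192, 9.192)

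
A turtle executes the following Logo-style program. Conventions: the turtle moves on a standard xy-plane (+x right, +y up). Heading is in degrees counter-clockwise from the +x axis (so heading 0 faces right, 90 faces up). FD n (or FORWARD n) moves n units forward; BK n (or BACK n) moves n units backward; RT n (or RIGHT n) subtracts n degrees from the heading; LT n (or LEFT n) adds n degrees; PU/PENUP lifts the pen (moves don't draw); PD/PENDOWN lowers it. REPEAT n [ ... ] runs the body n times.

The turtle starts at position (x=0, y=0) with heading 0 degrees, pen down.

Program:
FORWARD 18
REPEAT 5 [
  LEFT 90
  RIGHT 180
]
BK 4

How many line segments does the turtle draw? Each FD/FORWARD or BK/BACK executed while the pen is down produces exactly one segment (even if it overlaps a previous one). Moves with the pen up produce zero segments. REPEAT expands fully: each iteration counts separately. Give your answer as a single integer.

Executing turtle program step by step:
Start: pos=(0,0), heading=0, pen down
FD 18: (0,0) -> (18,0) [heading=0, draw]
REPEAT 5 [
  -- iteration 1/5 --
  LT 90: heading 0 -> 90
  RT 180: heading 90 -> 270
  -- iteration 2/5 --
  LT 90: heading 270 -> 0
  RT 180: heading 0 -> 180
  -- iteration 3/5 --
  LT 90: heading 180 -> 270
  RT 180: heading 270 -> 90
  -- iteration 4/5 --
  LT 90: heading 90 -> 180
  RT 180: heading 180 -> 0
  -- iteration 5/5 --
  LT 90: heading 0 -> 90
  RT 180: heading 90 -> 270
]
BK 4: (18,0) -> (18,4) [heading=270, draw]
Final: pos=(18,4), heading=270, 2 segment(s) drawn
Segments drawn: 2

Answer: 2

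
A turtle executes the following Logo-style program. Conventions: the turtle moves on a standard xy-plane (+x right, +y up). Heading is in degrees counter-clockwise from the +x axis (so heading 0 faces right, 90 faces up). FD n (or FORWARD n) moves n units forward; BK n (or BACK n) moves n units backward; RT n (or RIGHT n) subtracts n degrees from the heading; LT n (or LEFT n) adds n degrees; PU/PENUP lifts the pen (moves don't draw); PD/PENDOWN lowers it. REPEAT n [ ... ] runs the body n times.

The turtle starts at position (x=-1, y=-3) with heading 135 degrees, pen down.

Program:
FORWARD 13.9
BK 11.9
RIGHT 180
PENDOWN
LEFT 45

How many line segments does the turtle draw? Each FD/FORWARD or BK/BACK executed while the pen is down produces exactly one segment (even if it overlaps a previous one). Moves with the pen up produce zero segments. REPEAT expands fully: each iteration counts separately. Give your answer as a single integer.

Answer: 2

Derivation:
Executing turtle program step by step:
Start: pos=(-1,-3), heading=135, pen down
FD 13.9: (-1,-3) -> (-10.829,6.829) [heading=135, draw]
BK 11.9: (-10.829,6.829) -> (-2.414,-1.586) [heading=135, draw]
RT 180: heading 135 -> 315
PD: pen down
LT 45: heading 315 -> 0
Final: pos=(-2.414,-1.586), heading=0, 2 segment(s) drawn
Segments drawn: 2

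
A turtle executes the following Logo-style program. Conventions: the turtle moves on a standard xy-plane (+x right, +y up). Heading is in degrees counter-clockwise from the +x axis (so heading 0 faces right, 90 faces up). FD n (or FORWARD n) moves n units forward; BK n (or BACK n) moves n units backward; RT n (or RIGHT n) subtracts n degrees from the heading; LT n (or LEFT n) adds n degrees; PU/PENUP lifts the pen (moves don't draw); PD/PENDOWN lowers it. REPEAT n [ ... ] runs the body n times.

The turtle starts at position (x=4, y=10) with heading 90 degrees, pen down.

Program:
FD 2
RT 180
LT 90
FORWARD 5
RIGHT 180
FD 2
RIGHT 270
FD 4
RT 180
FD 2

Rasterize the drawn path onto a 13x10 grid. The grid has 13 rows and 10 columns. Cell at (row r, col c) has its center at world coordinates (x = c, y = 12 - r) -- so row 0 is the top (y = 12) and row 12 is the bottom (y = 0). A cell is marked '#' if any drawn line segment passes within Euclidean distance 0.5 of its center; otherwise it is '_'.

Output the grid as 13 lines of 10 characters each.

Answer: ____######
____#__#__
____#__#__
_______#__
_______#__
__________
__________
__________
__________
__________
__________
__________
__________

Derivation:
Segment 0: (4,10) -> (4,12)
Segment 1: (4,12) -> (9,12)
Segment 2: (9,12) -> (7,12)
Segment 3: (7,12) -> (7,8)
Segment 4: (7,8) -> (7,10)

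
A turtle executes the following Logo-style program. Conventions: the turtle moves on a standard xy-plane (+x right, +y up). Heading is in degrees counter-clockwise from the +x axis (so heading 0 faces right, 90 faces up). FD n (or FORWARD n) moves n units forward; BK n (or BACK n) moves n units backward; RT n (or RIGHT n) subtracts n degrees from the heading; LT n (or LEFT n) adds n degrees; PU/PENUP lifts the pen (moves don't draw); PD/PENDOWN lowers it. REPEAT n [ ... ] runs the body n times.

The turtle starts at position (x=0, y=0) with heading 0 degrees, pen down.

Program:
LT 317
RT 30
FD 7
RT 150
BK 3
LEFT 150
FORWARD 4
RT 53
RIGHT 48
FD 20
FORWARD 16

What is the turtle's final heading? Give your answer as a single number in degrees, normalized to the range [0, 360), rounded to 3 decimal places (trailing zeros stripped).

Answer: 186

Derivation:
Executing turtle program step by step:
Start: pos=(0,0), heading=0, pen down
LT 317: heading 0 -> 317
RT 30: heading 317 -> 287
FD 7: (0,0) -> (2.047,-6.694) [heading=287, draw]
RT 150: heading 287 -> 137
BK 3: (2.047,-6.694) -> (4.241,-8.74) [heading=137, draw]
LT 150: heading 137 -> 287
FD 4: (4.241,-8.74) -> (5.41,-12.565) [heading=287, draw]
RT 53: heading 287 -> 234
RT 48: heading 234 -> 186
FD 20: (5.41,-12.565) -> (-14.48,-14.656) [heading=186, draw]
FD 16: (-14.48,-14.656) -> (-30.393,-16.328) [heading=186, draw]
Final: pos=(-30.393,-16.328), heading=186, 5 segment(s) drawn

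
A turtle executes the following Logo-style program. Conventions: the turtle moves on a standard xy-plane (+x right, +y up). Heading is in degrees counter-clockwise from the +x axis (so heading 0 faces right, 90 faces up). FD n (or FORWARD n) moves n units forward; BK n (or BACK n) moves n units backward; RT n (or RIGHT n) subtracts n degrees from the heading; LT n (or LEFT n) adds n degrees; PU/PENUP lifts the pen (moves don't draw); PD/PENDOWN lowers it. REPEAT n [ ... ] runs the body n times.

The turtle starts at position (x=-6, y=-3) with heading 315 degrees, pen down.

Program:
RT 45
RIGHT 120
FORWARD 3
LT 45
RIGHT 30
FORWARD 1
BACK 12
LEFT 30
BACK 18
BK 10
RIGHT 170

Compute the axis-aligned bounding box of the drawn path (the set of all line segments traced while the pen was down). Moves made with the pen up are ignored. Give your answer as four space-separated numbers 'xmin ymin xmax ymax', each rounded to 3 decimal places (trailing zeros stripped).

Executing turtle program step by step:
Start: pos=(-6,-3), heading=315, pen down
RT 45: heading 315 -> 270
RT 120: heading 270 -> 150
FD 3: (-6,-3) -> (-8.598,-1.5) [heading=150, draw]
LT 45: heading 150 -> 195
RT 30: heading 195 -> 165
FD 1: (-8.598,-1.5) -> (-9.564,-1.241) [heading=165, draw]
BK 12: (-9.564,-1.241) -> (2.027,-4.347) [heading=165, draw]
LT 30: heading 165 -> 195
BK 18: (2.027,-4.347) -> (19.414,0.312) [heading=195, draw]
BK 10: (19.414,0.312) -> (29.073,2.9) [heading=195, draw]
RT 170: heading 195 -> 25
Final: pos=(29.073,2.9), heading=25, 5 segment(s) drawn

Segment endpoints: x in {-9.564, -8.598, -6, 2.027, 19.414, 29.073}, y in {-4.347, -3, -1.5, -1.241, 0.312, 2.9}
xmin=-9.564, ymin=-4.347, xmax=29.073, ymax=2.9

Answer: -9.564 -4.347 29.073 2.9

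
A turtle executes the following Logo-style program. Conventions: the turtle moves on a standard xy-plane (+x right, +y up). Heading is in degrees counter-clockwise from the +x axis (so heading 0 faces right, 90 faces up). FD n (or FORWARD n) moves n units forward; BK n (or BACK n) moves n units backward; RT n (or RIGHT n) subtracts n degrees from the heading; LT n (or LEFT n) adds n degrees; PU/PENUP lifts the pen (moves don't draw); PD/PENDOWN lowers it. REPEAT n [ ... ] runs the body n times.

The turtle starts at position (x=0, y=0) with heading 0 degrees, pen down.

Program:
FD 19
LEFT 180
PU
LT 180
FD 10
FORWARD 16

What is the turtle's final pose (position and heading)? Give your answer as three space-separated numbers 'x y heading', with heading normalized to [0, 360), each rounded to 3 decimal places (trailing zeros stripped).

Executing turtle program step by step:
Start: pos=(0,0), heading=0, pen down
FD 19: (0,0) -> (19,0) [heading=0, draw]
LT 180: heading 0 -> 180
PU: pen up
LT 180: heading 180 -> 0
FD 10: (19,0) -> (29,0) [heading=0, move]
FD 16: (29,0) -> (45,0) [heading=0, move]
Final: pos=(45,0), heading=0, 1 segment(s) drawn

Answer: 45 0 0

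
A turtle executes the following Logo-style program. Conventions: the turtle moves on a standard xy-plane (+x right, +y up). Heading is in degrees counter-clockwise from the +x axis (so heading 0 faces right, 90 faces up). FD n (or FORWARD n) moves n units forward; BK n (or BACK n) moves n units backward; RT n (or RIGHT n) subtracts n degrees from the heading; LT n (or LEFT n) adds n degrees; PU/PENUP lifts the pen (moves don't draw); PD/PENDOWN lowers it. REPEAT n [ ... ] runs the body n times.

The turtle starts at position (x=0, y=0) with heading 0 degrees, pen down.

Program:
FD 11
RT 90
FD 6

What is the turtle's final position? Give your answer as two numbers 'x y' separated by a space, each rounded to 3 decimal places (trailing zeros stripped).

Answer: 11 -6

Derivation:
Executing turtle program step by step:
Start: pos=(0,0), heading=0, pen down
FD 11: (0,0) -> (11,0) [heading=0, draw]
RT 90: heading 0 -> 270
FD 6: (11,0) -> (11,-6) [heading=270, draw]
Final: pos=(11,-6), heading=270, 2 segment(s) drawn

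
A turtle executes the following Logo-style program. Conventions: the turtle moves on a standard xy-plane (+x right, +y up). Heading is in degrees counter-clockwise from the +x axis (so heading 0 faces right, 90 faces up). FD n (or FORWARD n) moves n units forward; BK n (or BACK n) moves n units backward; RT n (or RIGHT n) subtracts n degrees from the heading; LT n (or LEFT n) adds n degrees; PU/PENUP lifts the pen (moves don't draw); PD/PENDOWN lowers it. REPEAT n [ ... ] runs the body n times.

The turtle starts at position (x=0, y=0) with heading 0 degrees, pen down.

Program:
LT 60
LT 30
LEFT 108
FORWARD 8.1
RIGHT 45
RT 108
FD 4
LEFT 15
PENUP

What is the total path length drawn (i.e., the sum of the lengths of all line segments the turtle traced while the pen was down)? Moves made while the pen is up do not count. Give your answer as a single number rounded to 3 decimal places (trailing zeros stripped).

Executing turtle program step by step:
Start: pos=(0,0), heading=0, pen down
LT 60: heading 0 -> 60
LT 30: heading 60 -> 90
LT 108: heading 90 -> 198
FD 8.1: (0,0) -> (-7.704,-2.503) [heading=198, draw]
RT 45: heading 198 -> 153
RT 108: heading 153 -> 45
FD 4: (-7.704,-2.503) -> (-4.875,0.325) [heading=45, draw]
LT 15: heading 45 -> 60
PU: pen up
Final: pos=(-4.875,0.325), heading=60, 2 segment(s) drawn

Segment lengths:
  seg 1: (0,0) -> (-7.704,-2.503), length = 8.1
  seg 2: (-7.704,-2.503) -> (-4.875,0.325), length = 4
Total = 12.1

Answer: 12.1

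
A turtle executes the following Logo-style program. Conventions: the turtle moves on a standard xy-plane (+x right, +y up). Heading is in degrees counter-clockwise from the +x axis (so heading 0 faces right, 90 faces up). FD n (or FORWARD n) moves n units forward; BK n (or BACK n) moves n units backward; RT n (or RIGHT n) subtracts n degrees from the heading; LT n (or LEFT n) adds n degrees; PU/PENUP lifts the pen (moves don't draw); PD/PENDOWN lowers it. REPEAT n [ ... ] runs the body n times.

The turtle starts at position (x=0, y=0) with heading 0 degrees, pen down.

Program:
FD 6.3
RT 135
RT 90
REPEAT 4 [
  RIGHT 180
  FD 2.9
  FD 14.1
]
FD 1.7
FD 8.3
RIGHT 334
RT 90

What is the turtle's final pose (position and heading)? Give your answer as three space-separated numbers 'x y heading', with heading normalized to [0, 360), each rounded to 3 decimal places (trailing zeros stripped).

Executing turtle program step by step:
Start: pos=(0,0), heading=0, pen down
FD 6.3: (0,0) -> (6.3,0) [heading=0, draw]
RT 135: heading 0 -> 225
RT 90: heading 225 -> 135
REPEAT 4 [
  -- iteration 1/4 --
  RT 180: heading 135 -> 315
  FD 2.9: (6.3,0) -> (8.351,-2.051) [heading=315, draw]
  FD 14.1: (8.351,-2.051) -> (18.321,-12.021) [heading=315, draw]
  -- iteration 2/4 --
  RT 180: heading 315 -> 135
  FD 2.9: (18.321,-12.021) -> (16.27,-9.97) [heading=135, draw]
  FD 14.1: (16.27,-9.97) -> (6.3,0) [heading=135, draw]
  -- iteration 3/4 --
  RT 180: heading 135 -> 315
  FD 2.9: (6.3,0) -> (8.351,-2.051) [heading=315, draw]
  FD 14.1: (8.351,-2.051) -> (18.321,-12.021) [heading=315, draw]
  -- iteration 4/4 --
  RT 180: heading 315 -> 135
  FD 2.9: (18.321,-12.021) -> (16.27,-9.97) [heading=135, draw]
  FD 14.1: (16.27,-9.97) -> (6.3,0) [heading=135, draw]
]
FD 1.7: (6.3,0) -> (5.098,1.202) [heading=135, draw]
FD 8.3: (5.098,1.202) -> (-0.771,7.071) [heading=135, draw]
RT 334: heading 135 -> 161
RT 90: heading 161 -> 71
Final: pos=(-0.771,7.071), heading=71, 11 segment(s) drawn

Answer: -0.771 7.071 71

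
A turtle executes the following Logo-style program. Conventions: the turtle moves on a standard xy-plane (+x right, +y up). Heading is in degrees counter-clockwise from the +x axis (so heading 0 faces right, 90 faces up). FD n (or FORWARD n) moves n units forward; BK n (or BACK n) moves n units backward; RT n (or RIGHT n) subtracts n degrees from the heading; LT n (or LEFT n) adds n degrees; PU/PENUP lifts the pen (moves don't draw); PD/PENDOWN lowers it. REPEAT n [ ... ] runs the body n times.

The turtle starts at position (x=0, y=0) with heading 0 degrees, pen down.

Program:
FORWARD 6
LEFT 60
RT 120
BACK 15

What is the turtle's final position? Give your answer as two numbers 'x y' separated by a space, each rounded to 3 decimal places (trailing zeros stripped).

Executing turtle program step by step:
Start: pos=(0,0), heading=0, pen down
FD 6: (0,0) -> (6,0) [heading=0, draw]
LT 60: heading 0 -> 60
RT 120: heading 60 -> 300
BK 15: (6,0) -> (-1.5,12.99) [heading=300, draw]
Final: pos=(-1.5,12.99), heading=300, 2 segment(s) drawn

Answer: -1.5 12.99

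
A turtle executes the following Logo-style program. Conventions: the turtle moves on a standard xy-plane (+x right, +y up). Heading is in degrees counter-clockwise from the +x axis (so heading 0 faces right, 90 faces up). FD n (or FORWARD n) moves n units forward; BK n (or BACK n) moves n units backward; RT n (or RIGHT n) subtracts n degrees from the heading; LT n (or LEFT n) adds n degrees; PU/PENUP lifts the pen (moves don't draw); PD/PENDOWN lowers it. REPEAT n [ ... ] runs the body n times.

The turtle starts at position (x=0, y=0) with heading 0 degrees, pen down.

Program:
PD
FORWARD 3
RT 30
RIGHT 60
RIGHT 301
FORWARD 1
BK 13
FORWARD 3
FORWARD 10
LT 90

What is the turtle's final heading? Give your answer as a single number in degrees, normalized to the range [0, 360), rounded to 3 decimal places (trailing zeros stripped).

Executing turtle program step by step:
Start: pos=(0,0), heading=0, pen down
PD: pen down
FD 3: (0,0) -> (3,0) [heading=0, draw]
RT 30: heading 0 -> 330
RT 60: heading 330 -> 270
RT 301: heading 270 -> 329
FD 1: (3,0) -> (3.857,-0.515) [heading=329, draw]
BK 13: (3.857,-0.515) -> (-7.286,6.18) [heading=329, draw]
FD 3: (-7.286,6.18) -> (-4.715,4.635) [heading=329, draw]
FD 10: (-4.715,4.635) -> (3.857,-0.515) [heading=329, draw]
LT 90: heading 329 -> 59
Final: pos=(3.857,-0.515), heading=59, 5 segment(s) drawn

Answer: 59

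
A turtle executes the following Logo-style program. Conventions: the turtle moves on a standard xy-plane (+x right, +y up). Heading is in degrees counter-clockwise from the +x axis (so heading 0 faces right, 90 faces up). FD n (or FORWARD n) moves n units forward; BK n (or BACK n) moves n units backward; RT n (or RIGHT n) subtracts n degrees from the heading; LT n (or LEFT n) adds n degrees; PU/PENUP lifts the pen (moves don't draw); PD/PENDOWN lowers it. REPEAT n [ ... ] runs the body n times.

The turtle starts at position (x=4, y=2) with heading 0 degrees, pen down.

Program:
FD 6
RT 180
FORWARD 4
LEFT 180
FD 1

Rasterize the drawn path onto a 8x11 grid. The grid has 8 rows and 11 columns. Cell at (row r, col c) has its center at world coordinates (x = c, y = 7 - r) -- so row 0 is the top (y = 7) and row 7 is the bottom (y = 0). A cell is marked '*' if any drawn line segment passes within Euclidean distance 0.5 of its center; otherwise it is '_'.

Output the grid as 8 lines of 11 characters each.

Segment 0: (4,2) -> (10,2)
Segment 1: (10,2) -> (6,2)
Segment 2: (6,2) -> (7,2)

Answer: ___________
___________
___________
___________
___________
____*******
___________
___________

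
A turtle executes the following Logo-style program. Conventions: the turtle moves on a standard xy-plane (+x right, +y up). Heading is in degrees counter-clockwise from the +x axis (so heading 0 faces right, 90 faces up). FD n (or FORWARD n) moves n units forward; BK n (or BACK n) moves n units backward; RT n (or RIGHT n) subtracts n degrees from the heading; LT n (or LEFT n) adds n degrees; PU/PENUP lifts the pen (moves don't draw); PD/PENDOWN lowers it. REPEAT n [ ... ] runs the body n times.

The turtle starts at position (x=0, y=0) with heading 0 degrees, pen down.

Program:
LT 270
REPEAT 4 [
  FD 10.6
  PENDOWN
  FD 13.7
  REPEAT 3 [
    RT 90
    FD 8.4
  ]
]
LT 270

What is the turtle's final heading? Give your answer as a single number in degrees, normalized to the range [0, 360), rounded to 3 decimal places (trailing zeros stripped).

Executing turtle program step by step:
Start: pos=(0,0), heading=0, pen down
LT 270: heading 0 -> 270
REPEAT 4 [
  -- iteration 1/4 --
  FD 10.6: (0,0) -> (0,-10.6) [heading=270, draw]
  PD: pen down
  FD 13.7: (0,-10.6) -> (0,-24.3) [heading=270, draw]
  REPEAT 3 [
    -- iteration 1/3 --
    RT 90: heading 270 -> 180
    FD 8.4: (0,-24.3) -> (-8.4,-24.3) [heading=180, draw]
    -- iteration 2/3 --
    RT 90: heading 180 -> 90
    FD 8.4: (-8.4,-24.3) -> (-8.4,-15.9) [heading=90, draw]
    -- iteration 3/3 --
    RT 90: heading 90 -> 0
    FD 8.4: (-8.4,-15.9) -> (0,-15.9) [heading=0, draw]
  ]
  -- iteration 2/4 --
  FD 10.6: (0,-15.9) -> (10.6,-15.9) [heading=0, draw]
  PD: pen down
  FD 13.7: (10.6,-15.9) -> (24.3,-15.9) [heading=0, draw]
  REPEAT 3 [
    -- iteration 1/3 --
    RT 90: heading 0 -> 270
    FD 8.4: (24.3,-15.9) -> (24.3,-24.3) [heading=270, draw]
    -- iteration 2/3 --
    RT 90: heading 270 -> 180
    FD 8.4: (24.3,-24.3) -> (15.9,-24.3) [heading=180, draw]
    -- iteration 3/3 --
    RT 90: heading 180 -> 90
    FD 8.4: (15.9,-24.3) -> (15.9,-15.9) [heading=90, draw]
  ]
  -- iteration 3/4 --
  FD 10.6: (15.9,-15.9) -> (15.9,-5.3) [heading=90, draw]
  PD: pen down
  FD 13.7: (15.9,-5.3) -> (15.9,8.4) [heading=90, draw]
  REPEAT 3 [
    -- iteration 1/3 --
    RT 90: heading 90 -> 0
    FD 8.4: (15.9,8.4) -> (24.3,8.4) [heading=0, draw]
    -- iteration 2/3 --
    RT 90: heading 0 -> 270
    FD 8.4: (24.3,8.4) -> (24.3,0) [heading=270, draw]
    -- iteration 3/3 --
    RT 90: heading 270 -> 180
    FD 8.4: (24.3,0) -> (15.9,0) [heading=180, draw]
  ]
  -- iteration 4/4 --
  FD 10.6: (15.9,0) -> (5.3,0) [heading=180, draw]
  PD: pen down
  FD 13.7: (5.3,0) -> (-8.4,0) [heading=180, draw]
  REPEAT 3 [
    -- iteration 1/3 --
    RT 90: heading 180 -> 90
    FD 8.4: (-8.4,0) -> (-8.4,8.4) [heading=90, draw]
    -- iteration 2/3 --
    RT 90: heading 90 -> 0
    FD 8.4: (-8.4,8.4) -> (0,8.4) [heading=0, draw]
    -- iteration 3/3 --
    RT 90: heading 0 -> 270
    FD 8.4: (0,8.4) -> (0,0) [heading=270, draw]
  ]
]
LT 270: heading 270 -> 180
Final: pos=(0,0), heading=180, 20 segment(s) drawn

Answer: 180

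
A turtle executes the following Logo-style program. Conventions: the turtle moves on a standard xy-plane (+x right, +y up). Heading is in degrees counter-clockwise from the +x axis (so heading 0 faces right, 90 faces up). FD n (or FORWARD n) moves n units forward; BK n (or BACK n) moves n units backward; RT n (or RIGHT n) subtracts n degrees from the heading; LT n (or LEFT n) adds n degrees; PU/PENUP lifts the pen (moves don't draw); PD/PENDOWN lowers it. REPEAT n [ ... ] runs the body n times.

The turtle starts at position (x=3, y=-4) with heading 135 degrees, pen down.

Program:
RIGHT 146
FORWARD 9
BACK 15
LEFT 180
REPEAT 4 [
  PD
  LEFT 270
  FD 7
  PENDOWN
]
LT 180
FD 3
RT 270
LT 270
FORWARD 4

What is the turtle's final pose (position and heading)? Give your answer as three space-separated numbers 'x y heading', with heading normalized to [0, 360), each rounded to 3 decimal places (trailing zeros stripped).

Executing turtle program step by step:
Start: pos=(3,-4), heading=135, pen down
RT 146: heading 135 -> 349
FD 9: (3,-4) -> (11.835,-5.717) [heading=349, draw]
BK 15: (11.835,-5.717) -> (-2.89,-2.855) [heading=349, draw]
LT 180: heading 349 -> 169
REPEAT 4 [
  -- iteration 1/4 --
  PD: pen down
  LT 270: heading 169 -> 79
  FD 7: (-2.89,-2.855) -> (-1.554,4.016) [heading=79, draw]
  PD: pen down
  -- iteration 2/4 --
  PD: pen down
  LT 270: heading 79 -> 349
  FD 7: (-1.554,4.016) -> (5.317,2.681) [heading=349, draw]
  PD: pen down
  -- iteration 3/4 --
  PD: pen down
  LT 270: heading 349 -> 259
  FD 7: (5.317,2.681) -> (3.982,-4.191) [heading=259, draw]
  PD: pen down
  -- iteration 4/4 --
  PD: pen down
  LT 270: heading 259 -> 169
  FD 7: (3.982,-4.191) -> (-2.89,-2.855) [heading=169, draw]
  PD: pen down
]
LT 180: heading 169 -> 349
FD 3: (-2.89,-2.855) -> (0.055,-3.428) [heading=349, draw]
RT 270: heading 349 -> 79
LT 270: heading 79 -> 349
FD 4: (0.055,-3.428) -> (3.982,-4.191) [heading=349, draw]
Final: pos=(3.982,-4.191), heading=349, 8 segment(s) drawn

Answer: 3.982 -4.191 349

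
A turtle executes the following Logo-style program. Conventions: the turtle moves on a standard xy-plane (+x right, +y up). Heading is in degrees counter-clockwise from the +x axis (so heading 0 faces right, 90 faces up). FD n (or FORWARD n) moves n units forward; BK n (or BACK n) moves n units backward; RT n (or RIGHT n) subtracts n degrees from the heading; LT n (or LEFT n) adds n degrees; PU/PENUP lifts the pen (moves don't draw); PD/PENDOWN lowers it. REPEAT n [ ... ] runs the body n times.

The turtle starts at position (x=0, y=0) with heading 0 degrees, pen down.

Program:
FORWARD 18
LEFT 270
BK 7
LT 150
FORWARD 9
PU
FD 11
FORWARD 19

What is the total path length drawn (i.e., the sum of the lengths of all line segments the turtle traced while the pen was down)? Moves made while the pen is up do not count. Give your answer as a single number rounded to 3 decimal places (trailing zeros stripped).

Executing turtle program step by step:
Start: pos=(0,0), heading=0, pen down
FD 18: (0,0) -> (18,0) [heading=0, draw]
LT 270: heading 0 -> 270
BK 7: (18,0) -> (18,7) [heading=270, draw]
LT 150: heading 270 -> 60
FD 9: (18,7) -> (22.5,14.794) [heading=60, draw]
PU: pen up
FD 11: (22.5,14.794) -> (28,24.321) [heading=60, move]
FD 19: (28,24.321) -> (37.5,40.775) [heading=60, move]
Final: pos=(37.5,40.775), heading=60, 3 segment(s) drawn

Segment lengths:
  seg 1: (0,0) -> (18,0), length = 18
  seg 2: (18,0) -> (18,7), length = 7
  seg 3: (18,7) -> (22.5,14.794), length = 9
Total = 34

Answer: 34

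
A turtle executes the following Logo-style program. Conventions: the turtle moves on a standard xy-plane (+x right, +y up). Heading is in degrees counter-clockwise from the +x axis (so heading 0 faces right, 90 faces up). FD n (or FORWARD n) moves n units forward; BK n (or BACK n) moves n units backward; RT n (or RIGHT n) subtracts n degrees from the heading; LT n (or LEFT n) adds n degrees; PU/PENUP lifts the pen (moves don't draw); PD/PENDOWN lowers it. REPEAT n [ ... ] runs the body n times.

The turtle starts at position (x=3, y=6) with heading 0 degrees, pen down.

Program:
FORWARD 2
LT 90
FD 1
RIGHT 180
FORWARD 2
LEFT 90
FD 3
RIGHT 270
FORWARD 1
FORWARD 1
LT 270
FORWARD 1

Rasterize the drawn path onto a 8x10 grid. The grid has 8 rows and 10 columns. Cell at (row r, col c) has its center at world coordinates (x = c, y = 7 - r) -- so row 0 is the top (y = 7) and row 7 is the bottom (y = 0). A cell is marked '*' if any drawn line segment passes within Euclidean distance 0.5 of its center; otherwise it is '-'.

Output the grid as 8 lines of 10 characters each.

Segment 0: (3,6) -> (5,6)
Segment 1: (5,6) -> (5,7)
Segment 2: (5,7) -> (5,5)
Segment 3: (5,5) -> (8,5)
Segment 4: (8,5) -> (8,6)
Segment 5: (8,6) -> (8,7)
Segment 6: (8,7) -> (9,7)

Answer: -----*--**
---***--*-
-----****-
----------
----------
----------
----------
----------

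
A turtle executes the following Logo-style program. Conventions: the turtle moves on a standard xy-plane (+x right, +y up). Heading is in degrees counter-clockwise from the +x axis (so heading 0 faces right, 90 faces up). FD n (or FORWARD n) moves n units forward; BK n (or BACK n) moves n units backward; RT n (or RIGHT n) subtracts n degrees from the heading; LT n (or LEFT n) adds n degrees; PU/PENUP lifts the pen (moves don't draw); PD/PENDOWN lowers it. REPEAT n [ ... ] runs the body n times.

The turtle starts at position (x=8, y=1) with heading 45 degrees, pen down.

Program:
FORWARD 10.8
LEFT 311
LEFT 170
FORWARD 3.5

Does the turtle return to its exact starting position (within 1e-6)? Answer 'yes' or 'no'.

Executing turtle program step by step:
Start: pos=(8,1), heading=45, pen down
FD 10.8: (8,1) -> (15.637,8.637) [heading=45, draw]
LT 311: heading 45 -> 356
LT 170: heading 356 -> 166
FD 3.5: (15.637,8.637) -> (12.241,9.483) [heading=166, draw]
Final: pos=(12.241,9.483), heading=166, 2 segment(s) drawn

Start position: (8, 1)
Final position: (12.241, 9.483)
Distance = 9.484; >= 1e-6 -> NOT closed

Answer: no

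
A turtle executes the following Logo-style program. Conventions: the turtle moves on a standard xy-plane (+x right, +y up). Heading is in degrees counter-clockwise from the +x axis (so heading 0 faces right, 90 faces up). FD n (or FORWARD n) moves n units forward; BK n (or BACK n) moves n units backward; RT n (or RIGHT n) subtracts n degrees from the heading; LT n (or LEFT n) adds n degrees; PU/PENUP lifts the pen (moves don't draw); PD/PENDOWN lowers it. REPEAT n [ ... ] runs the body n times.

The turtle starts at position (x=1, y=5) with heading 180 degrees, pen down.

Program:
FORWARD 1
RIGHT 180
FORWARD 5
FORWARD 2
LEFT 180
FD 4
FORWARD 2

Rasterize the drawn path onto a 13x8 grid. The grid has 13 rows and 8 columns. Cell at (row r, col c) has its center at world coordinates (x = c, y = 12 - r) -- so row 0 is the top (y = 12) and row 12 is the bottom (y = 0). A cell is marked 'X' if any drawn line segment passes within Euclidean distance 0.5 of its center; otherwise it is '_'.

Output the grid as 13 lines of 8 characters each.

Segment 0: (1,5) -> (0,5)
Segment 1: (0,5) -> (5,5)
Segment 2: (5,5) -> (7,5)
Segment 3: (7,5) -> (3,5)
Segment 4: (3,5) -> (1,5)

Answer: ________
________
________
________
________
________
________
XXXXXXXX
________
________
________
________
________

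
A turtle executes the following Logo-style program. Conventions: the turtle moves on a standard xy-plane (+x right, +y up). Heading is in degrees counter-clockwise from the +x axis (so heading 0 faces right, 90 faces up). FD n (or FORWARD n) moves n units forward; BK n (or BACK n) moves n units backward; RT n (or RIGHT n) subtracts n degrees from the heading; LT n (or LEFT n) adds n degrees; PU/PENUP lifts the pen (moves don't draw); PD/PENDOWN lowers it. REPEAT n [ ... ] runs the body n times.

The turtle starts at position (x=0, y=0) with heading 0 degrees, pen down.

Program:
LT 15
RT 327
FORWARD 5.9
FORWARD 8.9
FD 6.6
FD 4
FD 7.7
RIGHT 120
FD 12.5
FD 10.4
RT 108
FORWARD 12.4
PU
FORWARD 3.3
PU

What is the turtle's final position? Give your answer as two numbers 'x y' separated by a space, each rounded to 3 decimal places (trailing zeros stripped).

Answer: 13.525 2.819

Derivation:
Executing turtle program step by step:
Start: pos=(0,0), heading=0, pen down
LT 15: heading 0 -> 15
RT 327: heading 15 -> 48
FD 5.9: (0,0) -> (3.948,4.385) [heading=48, draw]
FD 8.9: (3.948,4.385) -> (9.903,10.999) [heading=48, draw]
FD 6.6: (9.903,10.999) -> (14.319,15.903) [heading=48, draw]
FD 4: (14.319,15.903) -> (16.996,18.876) [heading=48, draw]
FD 7.7: (16.996,18.876) -> (22.148,24.598) [heading=48, draw]
RT 120: heading 48 -> 288
FD 12.5: (22.148,24.598) -> (26.011,12.71) [heading=288, draw]
FD 10.4: (26.011,12.71) -> (29.225,2.819) [heading=288, draw]
RT 108: heading 288 -> 180
FD 12.4: (29.225,2.819) -> (16.825,2.819) [heading=180, draw]
PU: pen up
FD 3.3: (16.825,2.819) -> (13.525,2.819) [heading=180, move]
PU: pen up
Final: pos=(13.525,2.819), heading=180, 8 segment(s) drawn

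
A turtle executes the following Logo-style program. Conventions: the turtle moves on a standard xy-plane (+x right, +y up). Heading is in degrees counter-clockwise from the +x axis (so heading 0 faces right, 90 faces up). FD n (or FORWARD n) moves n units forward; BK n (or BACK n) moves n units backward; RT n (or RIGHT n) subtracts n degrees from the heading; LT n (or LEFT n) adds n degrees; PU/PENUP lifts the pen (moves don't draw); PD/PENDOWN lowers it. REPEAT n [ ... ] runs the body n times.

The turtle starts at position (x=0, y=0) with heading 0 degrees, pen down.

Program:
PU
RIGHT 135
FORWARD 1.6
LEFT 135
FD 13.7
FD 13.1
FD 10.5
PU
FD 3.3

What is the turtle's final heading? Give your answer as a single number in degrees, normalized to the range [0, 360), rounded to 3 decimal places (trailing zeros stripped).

Executing turtle program step by step:
Start: pos=(0,0), heading=0, pen down
PU: pen up
RT 135: heading 0 -> 225
FD 1.6: (0,0) -> (-1.131,-1.131) [heading=225, move]
LT 135: heading 225 -> 0
FD 13.7: (-1.131,-1.131) -> (12.569,-1.131) [heading=0, move]
FD 13.1: (12.569,-1.131) -> (25.669,-1.131) [heading=0, move]
FD 10.5: (25.669,-1.131) -> (36.169,-1.131) [heading=0, move]
PU: pen up
FD 3.3: (36.169,-1.131) -> (39.469,-1.131) [heading=0, move]
Final: pos=(39.469,-1.131), heading=0, 0 segment(s) drawn

Answer: 0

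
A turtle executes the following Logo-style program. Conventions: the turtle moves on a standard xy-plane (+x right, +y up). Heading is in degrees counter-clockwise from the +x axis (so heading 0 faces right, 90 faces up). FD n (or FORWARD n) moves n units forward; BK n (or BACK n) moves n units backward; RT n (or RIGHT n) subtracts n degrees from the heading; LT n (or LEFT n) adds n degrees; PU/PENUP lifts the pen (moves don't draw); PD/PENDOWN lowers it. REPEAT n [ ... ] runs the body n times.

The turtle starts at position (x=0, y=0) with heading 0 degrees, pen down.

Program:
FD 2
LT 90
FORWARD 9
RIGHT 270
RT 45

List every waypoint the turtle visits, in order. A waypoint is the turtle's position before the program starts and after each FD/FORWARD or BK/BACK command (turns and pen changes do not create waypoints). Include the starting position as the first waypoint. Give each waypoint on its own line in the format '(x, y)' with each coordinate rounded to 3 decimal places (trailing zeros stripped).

Executing turtle program step by step:
Start: pos=(0,0), heading=0, pen down
FD 2: (0,0) -> (2,0) [heading=0, draw]
LT 90: heading 0 -> 90
FD 9: (2,0) -> (2,9) [heading=90, draw]
RT 270: heading 90 -> 180
RT 45: heading 180 -> 135
Final: pos=(2,9), heading=135, 2 segment(s) drawn
Waypoints (3 total):
(0, 0)
(2, 0)
(2, 9)

Answer: (0, 0)
(2, 0)
(2, 9)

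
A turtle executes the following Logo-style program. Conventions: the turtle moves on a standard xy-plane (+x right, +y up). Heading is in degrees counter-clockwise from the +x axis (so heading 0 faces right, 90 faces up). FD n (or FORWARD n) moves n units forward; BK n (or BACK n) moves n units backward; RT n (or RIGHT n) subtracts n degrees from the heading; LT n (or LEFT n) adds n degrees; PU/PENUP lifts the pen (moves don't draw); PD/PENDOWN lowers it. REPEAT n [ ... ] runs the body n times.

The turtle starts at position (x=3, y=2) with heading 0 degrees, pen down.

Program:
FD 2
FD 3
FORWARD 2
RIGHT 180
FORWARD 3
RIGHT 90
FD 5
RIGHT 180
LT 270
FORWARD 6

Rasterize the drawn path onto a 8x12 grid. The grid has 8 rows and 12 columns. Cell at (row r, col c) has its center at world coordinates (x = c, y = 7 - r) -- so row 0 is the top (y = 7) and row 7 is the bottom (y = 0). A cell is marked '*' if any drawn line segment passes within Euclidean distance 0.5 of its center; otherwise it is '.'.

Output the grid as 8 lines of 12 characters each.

Segment 0: (3,2) -> (5,2)
Segment 1: (5,2) -> (8,2)
Segment 2: (8,2) -> (10,2)
Segment 3: (10,2) -> (7,2)
Segment 4: (7,2) -> (7,7)
Segment 5: (7,7) -> (1,7)

Answer: .*******....
.......*....
.......*....
.......*....
.......*....
...********.
............
............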